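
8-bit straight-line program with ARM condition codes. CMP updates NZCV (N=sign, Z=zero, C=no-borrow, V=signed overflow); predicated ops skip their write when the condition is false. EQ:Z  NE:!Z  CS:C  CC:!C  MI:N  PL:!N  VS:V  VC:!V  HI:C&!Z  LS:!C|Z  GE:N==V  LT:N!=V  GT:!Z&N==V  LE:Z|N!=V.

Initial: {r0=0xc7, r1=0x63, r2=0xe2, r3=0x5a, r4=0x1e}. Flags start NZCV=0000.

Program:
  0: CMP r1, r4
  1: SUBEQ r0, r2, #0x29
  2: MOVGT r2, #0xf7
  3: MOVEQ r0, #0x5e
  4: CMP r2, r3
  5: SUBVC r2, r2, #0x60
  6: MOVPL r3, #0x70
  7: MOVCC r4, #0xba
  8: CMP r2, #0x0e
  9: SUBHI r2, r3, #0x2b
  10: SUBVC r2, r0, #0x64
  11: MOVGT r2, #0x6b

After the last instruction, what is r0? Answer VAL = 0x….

VAL = 0xc7

0: ✓ CMP  NZCV=0010
1: · SUBEQ
2: ✓ MOVGT  r2←0xf7
3: · MOVEQ
4: ✓ CMP  NZCV=1010
5: ✓ SUBVC  r2←0x97
6: · MOVPL
7: · MOVCC
8: ✓ CMP  NZCV=1010
9: ✓ SUBHI  r2←0x2f
10: ✓ SUBVC  r2←0x63
11: · MOVGT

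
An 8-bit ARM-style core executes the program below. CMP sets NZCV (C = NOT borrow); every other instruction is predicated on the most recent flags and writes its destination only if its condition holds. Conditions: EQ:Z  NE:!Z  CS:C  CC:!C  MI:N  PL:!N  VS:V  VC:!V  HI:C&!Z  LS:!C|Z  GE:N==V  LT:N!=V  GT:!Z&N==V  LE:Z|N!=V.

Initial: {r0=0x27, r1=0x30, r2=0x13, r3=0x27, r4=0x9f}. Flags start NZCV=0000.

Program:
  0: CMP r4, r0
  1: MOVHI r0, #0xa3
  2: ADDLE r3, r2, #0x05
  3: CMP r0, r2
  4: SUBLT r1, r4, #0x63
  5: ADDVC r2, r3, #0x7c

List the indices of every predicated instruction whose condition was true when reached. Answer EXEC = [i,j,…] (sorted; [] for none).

EXEC = [1,2,4,5]

[0] flags=0011 → (cmp)
[1] flags=0011 HI?T → r0=0xa3
[2] flags=0011 LE?T → r3=0x18
[3] flags=1010 → (cmp)
[4] flags=1010 LT?T → r1=0x3c
[5] flags=1010 VC?T → r2=0x94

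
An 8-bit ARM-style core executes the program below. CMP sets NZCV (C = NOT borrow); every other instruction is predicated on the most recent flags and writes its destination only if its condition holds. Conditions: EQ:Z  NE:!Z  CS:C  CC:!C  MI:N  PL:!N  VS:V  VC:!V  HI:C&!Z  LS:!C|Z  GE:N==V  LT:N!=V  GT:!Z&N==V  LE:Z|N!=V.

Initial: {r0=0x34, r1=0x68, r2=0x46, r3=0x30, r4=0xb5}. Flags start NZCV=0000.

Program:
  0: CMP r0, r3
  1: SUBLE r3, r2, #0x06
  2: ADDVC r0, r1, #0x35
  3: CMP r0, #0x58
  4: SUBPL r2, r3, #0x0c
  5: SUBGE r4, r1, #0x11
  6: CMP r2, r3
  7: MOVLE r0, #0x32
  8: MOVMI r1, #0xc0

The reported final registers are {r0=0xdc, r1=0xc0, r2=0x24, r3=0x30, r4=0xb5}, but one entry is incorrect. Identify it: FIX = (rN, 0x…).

[0] flags=0010 → (cmp)
[1] flags=0010 LE?F → skip
[2] flags=0010 VC?T → r0=0x9d
[3] flags=0011 → (cmp)
[4] flags=0011 PL?T → r2=0x24
[5] flags=0011 GE?F → skip
[6] flags=1000 → (cmp)
[7] flags=1000 LE?T → r0=0x32
[8] flags=1000 MI?T → r1=0xc0

FIX = (r0, 0x32)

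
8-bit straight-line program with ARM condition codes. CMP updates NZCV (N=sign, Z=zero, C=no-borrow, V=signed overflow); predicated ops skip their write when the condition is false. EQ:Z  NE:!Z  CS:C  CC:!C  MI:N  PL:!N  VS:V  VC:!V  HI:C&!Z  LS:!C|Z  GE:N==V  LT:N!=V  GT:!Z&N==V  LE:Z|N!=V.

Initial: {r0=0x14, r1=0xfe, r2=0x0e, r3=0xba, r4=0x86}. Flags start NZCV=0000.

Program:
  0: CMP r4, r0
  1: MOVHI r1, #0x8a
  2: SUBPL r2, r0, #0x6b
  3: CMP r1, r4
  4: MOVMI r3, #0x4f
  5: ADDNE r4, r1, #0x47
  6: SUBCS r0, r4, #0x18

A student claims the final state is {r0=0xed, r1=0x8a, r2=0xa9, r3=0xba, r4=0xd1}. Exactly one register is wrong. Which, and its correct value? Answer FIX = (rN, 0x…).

FIX = (r0, 0xb9)

0: ✓ CMP  NZCV=0011
1: ✓ MOVHI  r1←0x8a
2: ✓ SUBPL  r2←0xa9
3: ✓ CMP  NZCV=0010
4: · MOVMI
5: ✓ ADDNE  r4←0xd1
6: ✓ SUBCS  r0←0xb9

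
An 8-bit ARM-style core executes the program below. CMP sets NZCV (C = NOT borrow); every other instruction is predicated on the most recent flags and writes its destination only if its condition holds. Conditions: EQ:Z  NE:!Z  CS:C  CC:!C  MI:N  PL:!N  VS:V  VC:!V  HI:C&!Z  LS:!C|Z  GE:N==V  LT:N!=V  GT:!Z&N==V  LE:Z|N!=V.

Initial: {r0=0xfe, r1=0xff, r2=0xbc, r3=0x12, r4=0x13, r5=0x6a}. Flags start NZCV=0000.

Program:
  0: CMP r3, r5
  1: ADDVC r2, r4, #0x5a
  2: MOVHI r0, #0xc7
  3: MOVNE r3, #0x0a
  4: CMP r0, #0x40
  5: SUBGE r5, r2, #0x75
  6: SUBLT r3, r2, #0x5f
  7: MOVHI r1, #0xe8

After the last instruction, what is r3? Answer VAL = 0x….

VAL = 0x0e

[0] flags=1000 → (cmp)
[1] flags=1000 VC?T → r2=0x6d
[2] flags=1000 HI?F → skip
[3] flags=1000 NE?T → r3=0x0a
[4] flags=1010 → (cmp)
[5] flags=1010 GE?F → skip
[6] flags=1010 LT?T → r3=0x0e
[7] flags=1010 HI?T → r1=0xe8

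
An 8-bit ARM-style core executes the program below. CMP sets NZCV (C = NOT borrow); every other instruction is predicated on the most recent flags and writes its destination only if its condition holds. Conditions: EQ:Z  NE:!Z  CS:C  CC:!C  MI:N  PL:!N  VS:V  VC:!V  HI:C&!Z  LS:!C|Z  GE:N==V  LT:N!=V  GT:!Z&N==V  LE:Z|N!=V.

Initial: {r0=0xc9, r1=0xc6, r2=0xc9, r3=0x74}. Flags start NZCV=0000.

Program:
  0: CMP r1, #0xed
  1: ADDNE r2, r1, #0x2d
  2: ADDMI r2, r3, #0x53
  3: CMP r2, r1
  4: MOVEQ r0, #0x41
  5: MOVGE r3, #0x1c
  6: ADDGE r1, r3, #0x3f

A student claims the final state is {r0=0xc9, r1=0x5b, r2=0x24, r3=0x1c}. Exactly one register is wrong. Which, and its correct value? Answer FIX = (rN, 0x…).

[0] flags=1000 → (cmp)
[1] flags=1000 NE?T → r2=0xf3
[2] flags=1000 MI?T → r2=0xc7
[3] flags=0010 → (cmp)
[4] flags=0010 EQ?F → skip
[5] flags=0010 GE?T → r3=0x1c
[6] flags=0010 GE?T → r1=0x5b

FIX = (r2, 0xc7)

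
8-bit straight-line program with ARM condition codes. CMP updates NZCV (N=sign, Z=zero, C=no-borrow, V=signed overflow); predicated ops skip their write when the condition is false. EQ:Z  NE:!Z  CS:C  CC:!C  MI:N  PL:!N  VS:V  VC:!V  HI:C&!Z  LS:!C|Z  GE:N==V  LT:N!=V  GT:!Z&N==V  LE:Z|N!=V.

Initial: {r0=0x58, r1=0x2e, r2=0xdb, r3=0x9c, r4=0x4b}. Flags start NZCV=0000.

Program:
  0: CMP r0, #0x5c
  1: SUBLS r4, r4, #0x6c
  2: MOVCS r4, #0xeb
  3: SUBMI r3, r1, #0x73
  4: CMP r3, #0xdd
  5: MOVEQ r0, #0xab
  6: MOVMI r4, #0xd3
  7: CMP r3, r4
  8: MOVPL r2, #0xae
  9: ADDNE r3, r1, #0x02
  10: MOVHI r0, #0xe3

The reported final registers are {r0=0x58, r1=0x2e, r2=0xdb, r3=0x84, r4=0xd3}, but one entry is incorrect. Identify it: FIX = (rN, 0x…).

FIX = (r3, 0x30)

[0] flags=1000 → (cmp)
[1] flags=1000 LS?T → r4=0xdf
[2] flags=1000 CS?F → skip
[3] flags=1000 MI?T → r3=0xbb
[4] flags=1000 → (cmp)
[5] flags=1000 EQ?F → skip
[6] flags=1000 MI?T → r4=0xd3
[7] flags=1000 → (cmp)
[8] flags=1000 PL?F → skip
[9] flags=1000 NE?T → r3=0x30
[10] flags=1000 HI?F → skip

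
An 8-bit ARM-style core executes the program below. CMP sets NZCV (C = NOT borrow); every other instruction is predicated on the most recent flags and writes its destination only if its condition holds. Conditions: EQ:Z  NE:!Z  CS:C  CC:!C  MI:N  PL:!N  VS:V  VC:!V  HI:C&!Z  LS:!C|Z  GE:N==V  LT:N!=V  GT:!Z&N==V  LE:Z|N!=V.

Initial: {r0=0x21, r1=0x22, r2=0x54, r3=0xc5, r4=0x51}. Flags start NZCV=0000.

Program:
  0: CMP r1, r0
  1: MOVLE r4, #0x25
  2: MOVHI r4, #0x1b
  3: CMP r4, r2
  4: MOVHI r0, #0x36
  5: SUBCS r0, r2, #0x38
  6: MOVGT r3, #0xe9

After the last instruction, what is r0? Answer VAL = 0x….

VAL = 0x21

0: ✓ CMP  NZCV=0010
1: · MOVLE
2: ✓ MOVHI  r4←0x1b
3: ✓ CMP  NZCV=1000
4: · MOVHI
5: · SUBCS
6: · MOVGT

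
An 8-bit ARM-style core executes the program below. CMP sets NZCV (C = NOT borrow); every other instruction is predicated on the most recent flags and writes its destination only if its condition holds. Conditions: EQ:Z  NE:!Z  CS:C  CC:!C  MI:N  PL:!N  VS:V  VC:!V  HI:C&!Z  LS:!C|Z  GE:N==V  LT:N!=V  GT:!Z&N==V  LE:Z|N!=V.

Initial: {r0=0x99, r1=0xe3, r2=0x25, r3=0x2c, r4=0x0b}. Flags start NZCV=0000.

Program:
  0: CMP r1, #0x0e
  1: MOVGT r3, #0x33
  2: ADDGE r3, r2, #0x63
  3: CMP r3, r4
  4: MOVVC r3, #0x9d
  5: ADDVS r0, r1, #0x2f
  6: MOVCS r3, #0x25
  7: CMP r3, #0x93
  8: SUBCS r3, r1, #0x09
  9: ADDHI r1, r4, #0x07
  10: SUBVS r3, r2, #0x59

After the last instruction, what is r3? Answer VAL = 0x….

VAL = 0xcc

0: ✓ CMP  NZCV=1010
1: · MOVGT
2: · ADDGE
3: ✓ CMP  NZCV=0010
4: ✓ MOVVC  r3←0x9d
5: · ADDVS
6: ✓ MOVCS  r3←0x25
7: ✓ CMP  NZCV=1001
8: · SUBCS
9: · ADDHI
10: ✓ SUBVS  r3←0xcc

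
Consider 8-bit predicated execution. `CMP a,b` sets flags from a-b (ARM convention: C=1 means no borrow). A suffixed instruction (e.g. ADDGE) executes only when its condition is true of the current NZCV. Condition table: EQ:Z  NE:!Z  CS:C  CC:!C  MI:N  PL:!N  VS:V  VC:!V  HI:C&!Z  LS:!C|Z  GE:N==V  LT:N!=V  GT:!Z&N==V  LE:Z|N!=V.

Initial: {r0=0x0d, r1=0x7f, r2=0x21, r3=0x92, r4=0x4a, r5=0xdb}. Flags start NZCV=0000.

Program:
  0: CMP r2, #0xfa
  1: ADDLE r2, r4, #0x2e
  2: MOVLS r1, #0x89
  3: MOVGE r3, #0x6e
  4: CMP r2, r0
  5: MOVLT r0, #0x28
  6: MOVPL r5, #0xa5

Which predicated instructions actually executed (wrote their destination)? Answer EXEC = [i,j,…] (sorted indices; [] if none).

0: ✓ CMP  NZCV=0000
1: · ADDLE
2: ✓ MOVLS  r1←0x89
3: ✓ MOVGE  r3←0x6e
4: ✓ CMP  NZCV=0010
5: · MOVLT
6: ✓ MOVPL  r5←0xa5

EXEC = [2,3,6]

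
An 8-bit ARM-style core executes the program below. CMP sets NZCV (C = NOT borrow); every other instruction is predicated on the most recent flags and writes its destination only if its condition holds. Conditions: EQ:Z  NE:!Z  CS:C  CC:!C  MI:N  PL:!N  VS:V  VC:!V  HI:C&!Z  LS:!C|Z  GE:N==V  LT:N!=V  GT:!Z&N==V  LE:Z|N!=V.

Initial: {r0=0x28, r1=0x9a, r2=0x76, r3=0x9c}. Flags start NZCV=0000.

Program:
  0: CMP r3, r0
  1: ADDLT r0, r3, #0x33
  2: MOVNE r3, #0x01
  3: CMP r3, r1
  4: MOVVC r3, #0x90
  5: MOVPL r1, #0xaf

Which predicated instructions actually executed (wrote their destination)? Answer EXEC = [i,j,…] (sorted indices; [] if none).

EXEC = [1,2,4,5]

0: ✓ CMP  NZCV=0011
1: ✓ ADDLT  r0←0xcf
2: ✓ MOVNE  r3←0x01
3: ✓ CMP  NZCV=0000
4: ✓ MOVVC  r3←0x90
5: ✓ MOVPL  r1←0xaf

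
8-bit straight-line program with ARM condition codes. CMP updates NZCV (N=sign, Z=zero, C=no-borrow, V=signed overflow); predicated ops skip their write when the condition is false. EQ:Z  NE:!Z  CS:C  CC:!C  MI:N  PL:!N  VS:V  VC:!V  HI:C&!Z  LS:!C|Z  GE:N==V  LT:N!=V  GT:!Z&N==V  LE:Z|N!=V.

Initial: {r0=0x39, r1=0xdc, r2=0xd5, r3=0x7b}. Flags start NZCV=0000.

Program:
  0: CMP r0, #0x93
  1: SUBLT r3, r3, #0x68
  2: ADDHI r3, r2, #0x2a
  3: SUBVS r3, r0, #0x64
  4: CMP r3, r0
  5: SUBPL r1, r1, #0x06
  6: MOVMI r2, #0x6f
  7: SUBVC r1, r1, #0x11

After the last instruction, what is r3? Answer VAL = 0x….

0: ✓ CMP  NZCV=1001
1: · SUBLT
2: · ADDHI
3: ✓ SUBVS  r3←0xd5
4: ✓ CMP  NZCV=1010
5: · SUBPL
6: ✓ MOVMI  r2←0x6f
7: ✓ SUBVC  r1←0xcb

VAL = 0xd5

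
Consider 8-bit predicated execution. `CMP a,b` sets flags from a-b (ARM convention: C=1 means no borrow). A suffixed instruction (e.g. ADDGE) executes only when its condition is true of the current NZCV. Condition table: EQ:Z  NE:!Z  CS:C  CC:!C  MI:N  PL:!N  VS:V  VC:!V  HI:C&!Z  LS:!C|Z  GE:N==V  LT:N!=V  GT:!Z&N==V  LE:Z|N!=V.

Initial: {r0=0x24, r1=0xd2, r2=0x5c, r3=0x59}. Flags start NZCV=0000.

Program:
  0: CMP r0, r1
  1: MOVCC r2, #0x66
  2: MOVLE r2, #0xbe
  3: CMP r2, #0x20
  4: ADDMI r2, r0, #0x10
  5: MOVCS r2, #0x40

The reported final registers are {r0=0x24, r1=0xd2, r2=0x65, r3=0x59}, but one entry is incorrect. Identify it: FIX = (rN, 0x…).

0: ✓ CMP  NZCV=0000
1: ✓ MOVCC  r2←0x66
2: · MOVLE
3: ✓ CMP  NZCV=0010
4: · ADDMI
5: ✓ MOVCS  r2←0x40

FIX = (r2, 0x40)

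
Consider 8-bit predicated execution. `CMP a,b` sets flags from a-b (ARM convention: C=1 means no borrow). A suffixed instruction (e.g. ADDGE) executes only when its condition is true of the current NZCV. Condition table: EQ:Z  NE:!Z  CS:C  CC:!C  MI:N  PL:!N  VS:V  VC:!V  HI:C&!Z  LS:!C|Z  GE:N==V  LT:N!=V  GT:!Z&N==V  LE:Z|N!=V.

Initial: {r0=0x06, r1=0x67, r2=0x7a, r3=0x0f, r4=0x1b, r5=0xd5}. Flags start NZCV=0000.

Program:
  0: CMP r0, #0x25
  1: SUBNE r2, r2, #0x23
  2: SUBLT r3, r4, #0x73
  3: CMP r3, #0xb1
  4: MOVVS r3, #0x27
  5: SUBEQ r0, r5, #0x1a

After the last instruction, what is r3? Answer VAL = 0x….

0: ✓ CMP  NZCV=1000
1: ✓ SUBNE  r2←0x57
2: ✓ SUBLT  r3←0xa8
3: ✓ CMP  NZCV=1000
4: · MOVVS
5: · SUBEQ

VAL = 0xa8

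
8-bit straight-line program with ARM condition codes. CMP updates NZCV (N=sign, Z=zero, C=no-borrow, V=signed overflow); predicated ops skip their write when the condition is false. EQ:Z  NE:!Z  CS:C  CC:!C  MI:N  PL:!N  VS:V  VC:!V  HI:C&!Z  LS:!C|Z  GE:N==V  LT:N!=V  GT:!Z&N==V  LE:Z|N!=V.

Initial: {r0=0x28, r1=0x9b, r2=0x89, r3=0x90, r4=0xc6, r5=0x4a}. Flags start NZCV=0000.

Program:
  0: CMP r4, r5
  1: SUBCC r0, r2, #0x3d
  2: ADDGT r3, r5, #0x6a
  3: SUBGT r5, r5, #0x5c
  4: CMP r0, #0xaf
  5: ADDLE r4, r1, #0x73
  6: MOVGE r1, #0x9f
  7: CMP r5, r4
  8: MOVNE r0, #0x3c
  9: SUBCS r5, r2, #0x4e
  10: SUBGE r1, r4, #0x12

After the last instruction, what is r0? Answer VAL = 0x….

0: ✓ CMP  NZCV=0011
1: · SUBCC
2: · ADDGT
3: · SUBGT
4: ✓ CMP  NZCV=0000
5: · ADDLE
6: ✓ MOVGE  r1←0x9f
7: ✓ CMP  NZCV=1001
8: ✓ MOVNE  r0←0x3c
9: · SUBCS
10: ✓ SUBGE  r1←0xb4

VAL = 0x3c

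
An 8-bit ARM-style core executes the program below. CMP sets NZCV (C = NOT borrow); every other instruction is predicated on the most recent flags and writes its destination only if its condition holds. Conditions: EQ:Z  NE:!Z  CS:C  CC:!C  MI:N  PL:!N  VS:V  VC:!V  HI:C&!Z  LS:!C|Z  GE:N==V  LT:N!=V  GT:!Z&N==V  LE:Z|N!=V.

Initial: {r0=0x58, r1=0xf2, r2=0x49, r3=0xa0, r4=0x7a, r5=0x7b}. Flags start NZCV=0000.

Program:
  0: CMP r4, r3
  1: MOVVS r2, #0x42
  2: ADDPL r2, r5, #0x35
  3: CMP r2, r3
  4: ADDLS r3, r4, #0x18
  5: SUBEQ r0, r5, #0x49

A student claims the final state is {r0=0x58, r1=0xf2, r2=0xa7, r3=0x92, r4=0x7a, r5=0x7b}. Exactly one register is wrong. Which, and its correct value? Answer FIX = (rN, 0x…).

FIX = (r2, 0x42)

0: ✓ CMP  NZCV=1001
1: ✓ MOVVS  r2←0x42
2: · ADDPL
3: ✓ CMP  NZCV=1001
4: ✓ ADDLS  r3←0x92
5: · SUBEQ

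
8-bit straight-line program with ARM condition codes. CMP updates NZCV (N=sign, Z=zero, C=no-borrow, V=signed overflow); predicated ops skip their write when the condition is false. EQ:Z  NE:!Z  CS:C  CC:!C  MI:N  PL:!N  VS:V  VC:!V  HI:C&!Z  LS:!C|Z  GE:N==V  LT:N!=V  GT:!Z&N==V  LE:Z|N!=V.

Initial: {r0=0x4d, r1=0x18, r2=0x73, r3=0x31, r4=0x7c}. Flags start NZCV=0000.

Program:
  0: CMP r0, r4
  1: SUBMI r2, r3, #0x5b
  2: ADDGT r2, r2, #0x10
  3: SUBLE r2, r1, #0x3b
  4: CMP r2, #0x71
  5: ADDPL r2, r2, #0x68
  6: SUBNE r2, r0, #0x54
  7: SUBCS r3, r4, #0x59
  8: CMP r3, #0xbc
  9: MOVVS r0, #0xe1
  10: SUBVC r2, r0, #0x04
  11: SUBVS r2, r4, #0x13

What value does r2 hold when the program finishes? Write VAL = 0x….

VAL = 0x49

0: ✓ CMP  NZCV=1000
1: ✓ SUBMI  r2←0xd6
2: · ADDGT
3: ✓ SUBLE  r2←0xdd
4: ✓ CMP  NZCV=0011
5: ✓ ADDPL  r2←0x45
6: ✓ SUBNE  r2←0xf9
7: ✓ SUBCS  r3←0x23
8: ✓ CMP  NZCV=0000
9: · MOVVS
10: ✓ SUBVC  r2←0x49
11: · SUBVS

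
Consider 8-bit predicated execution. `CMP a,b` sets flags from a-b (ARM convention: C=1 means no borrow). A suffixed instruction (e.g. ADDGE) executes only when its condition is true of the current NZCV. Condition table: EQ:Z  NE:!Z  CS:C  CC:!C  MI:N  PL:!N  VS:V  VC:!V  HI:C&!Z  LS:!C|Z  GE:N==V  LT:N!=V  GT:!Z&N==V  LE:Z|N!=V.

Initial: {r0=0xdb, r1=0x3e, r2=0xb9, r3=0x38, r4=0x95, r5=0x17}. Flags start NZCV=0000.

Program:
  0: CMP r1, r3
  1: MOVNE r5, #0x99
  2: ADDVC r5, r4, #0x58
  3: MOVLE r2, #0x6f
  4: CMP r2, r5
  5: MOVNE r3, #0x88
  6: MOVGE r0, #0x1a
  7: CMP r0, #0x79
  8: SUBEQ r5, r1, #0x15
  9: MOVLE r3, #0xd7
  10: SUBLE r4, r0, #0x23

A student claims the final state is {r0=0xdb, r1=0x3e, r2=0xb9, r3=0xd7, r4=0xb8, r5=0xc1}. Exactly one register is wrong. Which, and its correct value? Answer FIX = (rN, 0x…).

0: ✓ CMP  NZCV=0010
1: ✓ MOVNE  r5←0x99
2: ✓ ADDVC  r5←0xed
3: · MOVLE
4: ✓ CMP  NZCV=1000
5: ✓ MOVNE  r3←0x88
6: · MOVGE
7: ✓ CMP  NZCV=0011
8: · SUBEQ
9: ✓ MOVLE  r3←0xd7
10: ✓ SUBLE  r4←0xb8

FIX = (r5, 0xed)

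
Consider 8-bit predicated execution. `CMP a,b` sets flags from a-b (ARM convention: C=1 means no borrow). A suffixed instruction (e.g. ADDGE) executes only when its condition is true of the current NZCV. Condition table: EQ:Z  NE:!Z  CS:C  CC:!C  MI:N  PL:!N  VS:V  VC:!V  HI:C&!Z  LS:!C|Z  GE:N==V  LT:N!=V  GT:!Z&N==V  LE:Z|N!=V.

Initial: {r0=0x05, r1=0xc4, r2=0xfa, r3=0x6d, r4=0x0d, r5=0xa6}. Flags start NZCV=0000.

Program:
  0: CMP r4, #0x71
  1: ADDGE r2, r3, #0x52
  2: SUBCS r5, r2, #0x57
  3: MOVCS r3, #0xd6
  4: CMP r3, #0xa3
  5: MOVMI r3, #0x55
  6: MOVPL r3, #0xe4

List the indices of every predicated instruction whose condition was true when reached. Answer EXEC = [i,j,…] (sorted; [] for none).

EXEC = [5]

[0] flags=1000 → (cmp)
[1] flags=1000 GE?F → skip
[2] flags=1000 CS?F → skip
[3] flags=1000 CS?F → skip
[4] flags=1001 → (cmp)
[5] flags=1001 MI?T → r3=0x55
[6] flags=1001 PL?F → skip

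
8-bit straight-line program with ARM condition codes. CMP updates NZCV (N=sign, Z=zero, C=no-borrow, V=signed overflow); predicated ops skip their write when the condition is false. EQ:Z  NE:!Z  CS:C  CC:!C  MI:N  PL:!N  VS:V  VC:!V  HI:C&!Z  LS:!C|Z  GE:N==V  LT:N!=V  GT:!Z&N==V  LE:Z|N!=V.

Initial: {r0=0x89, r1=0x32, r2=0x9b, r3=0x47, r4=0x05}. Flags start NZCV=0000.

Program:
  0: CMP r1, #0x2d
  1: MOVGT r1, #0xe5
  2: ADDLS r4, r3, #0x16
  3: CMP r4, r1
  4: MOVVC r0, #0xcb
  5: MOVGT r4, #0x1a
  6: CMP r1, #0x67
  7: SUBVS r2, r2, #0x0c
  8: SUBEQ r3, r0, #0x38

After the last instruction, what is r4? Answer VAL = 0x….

VAL = 0x1a

0: ✓ CMP  NZCV=0010
1: ✓ MOVGT  r1←0xe5
2: · ADDLS
3: ✓ CMP  NZCV=0000
4: ✓ MOVVC  r0←0xcb
5: ✓ MOVGT  r4←0x1a
6: ✓ CMP  NZCV=0011
7: ✓ SUBVS  r2←0x8f
8: · SUBEQ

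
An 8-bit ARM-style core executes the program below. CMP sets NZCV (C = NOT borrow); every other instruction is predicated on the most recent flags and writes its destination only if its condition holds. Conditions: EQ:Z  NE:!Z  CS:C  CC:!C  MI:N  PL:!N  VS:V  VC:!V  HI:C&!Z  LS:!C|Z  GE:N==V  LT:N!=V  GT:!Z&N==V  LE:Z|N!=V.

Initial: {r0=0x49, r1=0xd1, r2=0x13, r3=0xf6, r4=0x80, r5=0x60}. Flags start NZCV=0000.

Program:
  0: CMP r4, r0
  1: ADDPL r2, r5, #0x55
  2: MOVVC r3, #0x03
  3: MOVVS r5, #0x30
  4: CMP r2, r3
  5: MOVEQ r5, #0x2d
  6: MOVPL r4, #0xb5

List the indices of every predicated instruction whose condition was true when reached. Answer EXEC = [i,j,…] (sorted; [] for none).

[0] flags=0011 → (cmp)
[1] flags=0011 PL?T → r2=0xb5
[2] flags=0011 VC?F → skip
[3] flags=0011 VS?T → r5=0x30
[4] flags=1000 → (cmp)
[5] flags=1000 EQ?F → skip
[6] flags=1000 PL?F → skip

EXEC = [1,3]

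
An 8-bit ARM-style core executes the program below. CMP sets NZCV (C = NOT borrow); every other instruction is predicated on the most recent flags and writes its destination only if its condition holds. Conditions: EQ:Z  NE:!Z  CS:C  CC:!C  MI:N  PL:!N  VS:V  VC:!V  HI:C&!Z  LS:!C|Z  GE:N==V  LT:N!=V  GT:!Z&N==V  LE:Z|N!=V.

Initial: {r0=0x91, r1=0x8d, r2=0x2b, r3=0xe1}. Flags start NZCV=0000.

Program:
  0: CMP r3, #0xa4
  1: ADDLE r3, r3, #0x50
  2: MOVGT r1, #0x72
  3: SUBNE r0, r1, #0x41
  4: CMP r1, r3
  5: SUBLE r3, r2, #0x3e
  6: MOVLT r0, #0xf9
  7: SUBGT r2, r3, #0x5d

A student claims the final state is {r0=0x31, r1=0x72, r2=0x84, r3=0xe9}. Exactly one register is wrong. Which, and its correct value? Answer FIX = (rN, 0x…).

0: ✓ CMP  NZCV=0010
1: · ADDLE
2: ✓ MOVGT  r1←0x72
3: ✓ SUBNE  r0←0x31
4: ✓ CMP  NZCV=1001
5: · SUBLE
6: · MOVLT
7: ✓ SUBGT  r2←0x84

FIX = (r3, 0xe1)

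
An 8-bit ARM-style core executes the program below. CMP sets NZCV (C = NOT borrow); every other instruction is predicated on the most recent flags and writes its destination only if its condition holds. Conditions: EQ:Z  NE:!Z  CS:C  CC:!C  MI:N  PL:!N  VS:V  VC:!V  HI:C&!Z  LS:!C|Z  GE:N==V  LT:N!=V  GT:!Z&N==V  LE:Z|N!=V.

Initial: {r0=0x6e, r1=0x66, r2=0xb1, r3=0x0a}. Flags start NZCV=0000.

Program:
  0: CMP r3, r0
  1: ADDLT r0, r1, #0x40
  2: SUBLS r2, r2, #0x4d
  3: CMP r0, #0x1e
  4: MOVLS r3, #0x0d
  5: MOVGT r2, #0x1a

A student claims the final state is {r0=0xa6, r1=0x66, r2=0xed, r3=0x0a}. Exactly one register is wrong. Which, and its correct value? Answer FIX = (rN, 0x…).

FIX = (r2, 0x64)

[0] flags=1000 → (cmp)
[1] flags=1000 LT?T → r0=0xa6
[2] flags=1000 LS?T → r2=0x64
[3] flags=1010 → (cmp)
[4] flags=1010 LS?F → skip
[5] flags=1010 GT?F → skip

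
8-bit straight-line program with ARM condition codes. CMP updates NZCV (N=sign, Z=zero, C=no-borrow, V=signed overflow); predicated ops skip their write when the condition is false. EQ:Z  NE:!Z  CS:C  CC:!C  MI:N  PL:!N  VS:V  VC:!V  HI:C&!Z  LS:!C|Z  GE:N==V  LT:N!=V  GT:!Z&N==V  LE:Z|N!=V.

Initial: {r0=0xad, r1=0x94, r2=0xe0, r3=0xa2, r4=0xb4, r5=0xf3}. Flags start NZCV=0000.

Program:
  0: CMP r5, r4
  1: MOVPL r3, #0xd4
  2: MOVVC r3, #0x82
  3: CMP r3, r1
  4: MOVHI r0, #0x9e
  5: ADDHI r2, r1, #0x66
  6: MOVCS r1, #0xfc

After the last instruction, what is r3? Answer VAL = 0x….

VAL = 0x82

[0] flags=0010 → (cmp)
[1] flags=0010 PL?T → r3=0xd4
[2] flags=0010 VC?T → r3=0x82
[3] flags=1000 → (cmp)
[4] flags=1000 HI?F → skip
[5] flags=1000 HI?F → skip
[6] flags=1000 CS?F → skip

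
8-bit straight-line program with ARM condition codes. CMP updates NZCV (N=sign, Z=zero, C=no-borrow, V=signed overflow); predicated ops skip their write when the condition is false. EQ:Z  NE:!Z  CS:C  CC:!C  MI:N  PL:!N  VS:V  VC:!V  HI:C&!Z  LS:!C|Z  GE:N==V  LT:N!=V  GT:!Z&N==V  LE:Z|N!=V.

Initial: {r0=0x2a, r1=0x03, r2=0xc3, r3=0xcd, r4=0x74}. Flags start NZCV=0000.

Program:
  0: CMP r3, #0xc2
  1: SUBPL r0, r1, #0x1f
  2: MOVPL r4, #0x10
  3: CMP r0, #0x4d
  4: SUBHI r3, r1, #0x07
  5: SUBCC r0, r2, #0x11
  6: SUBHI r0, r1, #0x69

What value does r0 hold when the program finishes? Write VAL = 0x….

VAL = 0x9a

0: ✓ CMP  NZCV=0010
1: ✓ SUBPL  r0←0xe4
2: ✓ MOVPL  r4←0x10
3: ✓ CMP  NZCV=1010
4: ✓ SUBHI  r3←0xfc
5: · SUBCC
6: ✓ SUBHI  r0←0x9a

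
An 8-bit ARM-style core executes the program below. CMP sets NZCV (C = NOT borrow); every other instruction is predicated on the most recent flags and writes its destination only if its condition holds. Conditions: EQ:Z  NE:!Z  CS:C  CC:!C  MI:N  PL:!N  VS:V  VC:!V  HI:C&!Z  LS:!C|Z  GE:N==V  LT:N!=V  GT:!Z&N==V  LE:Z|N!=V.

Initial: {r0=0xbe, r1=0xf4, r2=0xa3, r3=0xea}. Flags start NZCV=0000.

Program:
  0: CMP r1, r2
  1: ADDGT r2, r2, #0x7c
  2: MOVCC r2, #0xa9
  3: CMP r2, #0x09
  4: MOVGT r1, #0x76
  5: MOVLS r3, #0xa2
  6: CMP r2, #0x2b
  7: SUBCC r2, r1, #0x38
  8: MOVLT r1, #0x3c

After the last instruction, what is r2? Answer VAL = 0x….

VAL = 0x3e

0: ✓ CMP  NZCV=0010
1: ✓ ADDGT  r2←0x1f
2: · MOVCC
3: ✓ CMP  NZCV=0010
4: ✓ MOVGT  r1←0x76
5: · MOVLS
6: ✓ CMP  NZCV=1000
7: ✓ SUBCC  r2←0x3e
8: ✓ MOVLT  r1←0x3c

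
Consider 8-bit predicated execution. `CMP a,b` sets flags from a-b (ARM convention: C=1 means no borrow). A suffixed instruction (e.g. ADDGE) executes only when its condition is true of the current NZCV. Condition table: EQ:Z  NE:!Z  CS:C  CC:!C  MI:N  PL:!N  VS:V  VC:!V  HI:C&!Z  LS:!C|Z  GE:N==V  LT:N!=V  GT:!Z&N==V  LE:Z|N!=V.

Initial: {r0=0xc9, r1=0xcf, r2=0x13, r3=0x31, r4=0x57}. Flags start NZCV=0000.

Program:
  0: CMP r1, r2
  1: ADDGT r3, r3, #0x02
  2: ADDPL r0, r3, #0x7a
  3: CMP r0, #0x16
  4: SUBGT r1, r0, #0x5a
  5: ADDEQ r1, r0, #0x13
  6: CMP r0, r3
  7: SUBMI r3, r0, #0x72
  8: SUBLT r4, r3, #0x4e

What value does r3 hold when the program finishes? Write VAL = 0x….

VAL = 0x57

0: ✓ CMP  NZCV=1010
1: · ADDGT
2: · ADDPL
3: ✓ CMP  NZCV=1010
4: · SUBGT
5: · ADDEQ
6: ✓ CMP  NZCV=1010
7: ✓ SUBMI  r3←0x57
8: ✓ SUBLT  r4←0x09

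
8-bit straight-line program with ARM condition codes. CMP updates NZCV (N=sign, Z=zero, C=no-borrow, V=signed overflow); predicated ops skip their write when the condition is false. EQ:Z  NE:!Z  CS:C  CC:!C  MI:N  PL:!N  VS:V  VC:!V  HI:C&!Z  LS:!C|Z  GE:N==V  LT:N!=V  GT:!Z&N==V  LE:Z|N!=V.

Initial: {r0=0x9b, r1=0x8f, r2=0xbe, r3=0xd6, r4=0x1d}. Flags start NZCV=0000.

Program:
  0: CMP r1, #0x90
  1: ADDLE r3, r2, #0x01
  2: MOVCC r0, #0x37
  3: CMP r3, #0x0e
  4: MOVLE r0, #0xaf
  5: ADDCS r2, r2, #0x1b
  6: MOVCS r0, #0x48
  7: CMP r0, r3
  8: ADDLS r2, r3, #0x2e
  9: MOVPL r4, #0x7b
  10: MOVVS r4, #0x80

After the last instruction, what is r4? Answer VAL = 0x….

VAL = 0x80

0: ✓ CMP  NZCV=1000
1: ✓ ADDLE  r3←0xbf
2: ✓ MOVCC  r0←0x37
3: ✓ CMP  NZCV=1010
4: ✓ MOVLE  r0←0xaf
5: ✓ ADDCS  r2←0xd9
6: ✓ MOVCS  r0←0x48
7: ✓ CMP  NZCV=1001
8: ✓ ADDLS  r2←0xed
9: · MOVPL
10: ✓ MOVVS  r4←0x80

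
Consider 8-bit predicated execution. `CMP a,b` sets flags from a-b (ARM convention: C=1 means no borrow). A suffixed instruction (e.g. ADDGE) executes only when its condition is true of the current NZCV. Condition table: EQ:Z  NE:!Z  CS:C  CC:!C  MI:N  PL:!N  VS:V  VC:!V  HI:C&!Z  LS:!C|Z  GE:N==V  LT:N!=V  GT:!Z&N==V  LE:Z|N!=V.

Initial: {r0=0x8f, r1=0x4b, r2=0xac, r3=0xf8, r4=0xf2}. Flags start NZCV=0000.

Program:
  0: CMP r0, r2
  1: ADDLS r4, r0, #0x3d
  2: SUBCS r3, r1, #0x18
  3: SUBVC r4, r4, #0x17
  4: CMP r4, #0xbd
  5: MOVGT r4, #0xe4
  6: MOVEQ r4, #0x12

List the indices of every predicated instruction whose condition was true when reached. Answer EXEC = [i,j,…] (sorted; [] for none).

EXEC = [1,3]

[0] flags=1000 → (cmp)
[1] flags=1000 LS?T → r4=0xcc
[2] flags=1000 CS?F → skip
[3] flags=1000 VC?T → r4=0xb5
[4] flags=1000 → (cmp)
[5] flags=1000 GT?F → skip
[6] flags=1000 EQ?F → skip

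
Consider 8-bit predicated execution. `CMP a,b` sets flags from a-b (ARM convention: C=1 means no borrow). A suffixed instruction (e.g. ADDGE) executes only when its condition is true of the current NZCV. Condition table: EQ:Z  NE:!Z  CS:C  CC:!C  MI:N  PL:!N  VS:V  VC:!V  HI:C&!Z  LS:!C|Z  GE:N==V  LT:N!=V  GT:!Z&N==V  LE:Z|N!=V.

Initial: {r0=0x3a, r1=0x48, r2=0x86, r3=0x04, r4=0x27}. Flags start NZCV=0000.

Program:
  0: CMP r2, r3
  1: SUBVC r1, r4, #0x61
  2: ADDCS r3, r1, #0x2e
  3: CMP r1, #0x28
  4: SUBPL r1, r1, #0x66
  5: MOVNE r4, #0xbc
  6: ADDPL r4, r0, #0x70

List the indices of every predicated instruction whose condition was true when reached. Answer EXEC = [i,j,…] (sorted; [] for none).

[0] flags=1010 → (cmp)
[1] flags=1010 VC?T → r1=0xc6
[2] flags=1010 CS?T → r3=0xf4
[3] flags=1010 → (cmp)
[4] flags=1010 PL?F → skip
[5] flags=1010 NE?T → r4=0xbc
[6] flags=1010 PL?F → skip

EXEC = [1,2,5]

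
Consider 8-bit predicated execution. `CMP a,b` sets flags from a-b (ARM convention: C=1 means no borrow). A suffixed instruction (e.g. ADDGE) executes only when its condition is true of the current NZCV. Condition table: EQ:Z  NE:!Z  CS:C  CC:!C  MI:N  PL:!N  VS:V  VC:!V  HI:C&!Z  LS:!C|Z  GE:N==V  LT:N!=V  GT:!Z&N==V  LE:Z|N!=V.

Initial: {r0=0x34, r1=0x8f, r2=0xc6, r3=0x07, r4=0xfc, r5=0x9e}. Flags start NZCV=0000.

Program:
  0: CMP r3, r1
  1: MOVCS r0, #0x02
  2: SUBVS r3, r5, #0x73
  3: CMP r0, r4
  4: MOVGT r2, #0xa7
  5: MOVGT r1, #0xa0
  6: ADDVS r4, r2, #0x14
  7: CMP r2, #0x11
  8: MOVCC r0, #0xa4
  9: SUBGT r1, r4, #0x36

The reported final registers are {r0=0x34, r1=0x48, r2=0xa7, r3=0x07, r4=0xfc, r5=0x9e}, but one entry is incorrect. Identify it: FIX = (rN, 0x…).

FIX = (r1, 0xa0)

0: ✓ CMP  NZCV=0000
1: · MOVCS
2: · SUBVS
3: ✓ CMP  NZCV=0000
4: ✓ MOVGT  r2←0xa7
5: ✓ MOVGT  r1←0xa0
6: · ADDVS
7: ✓ CMP  NZCV=1010
8: · MOVCC
9: · SUBGT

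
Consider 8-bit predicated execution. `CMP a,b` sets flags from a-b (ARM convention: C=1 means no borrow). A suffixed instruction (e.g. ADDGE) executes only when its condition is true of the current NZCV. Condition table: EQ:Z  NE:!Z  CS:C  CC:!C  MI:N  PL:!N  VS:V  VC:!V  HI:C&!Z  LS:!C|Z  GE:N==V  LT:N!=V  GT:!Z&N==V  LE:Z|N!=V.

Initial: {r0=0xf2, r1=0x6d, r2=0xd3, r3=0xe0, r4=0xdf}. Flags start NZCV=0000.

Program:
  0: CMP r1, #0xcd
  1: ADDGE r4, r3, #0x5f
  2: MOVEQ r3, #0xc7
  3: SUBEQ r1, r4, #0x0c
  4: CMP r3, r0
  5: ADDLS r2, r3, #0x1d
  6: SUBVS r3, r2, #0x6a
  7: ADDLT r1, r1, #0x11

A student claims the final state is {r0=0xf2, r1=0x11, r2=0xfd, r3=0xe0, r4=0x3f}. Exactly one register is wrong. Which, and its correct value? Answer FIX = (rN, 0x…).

[0] flags=1001 → (cmp)
[1] flags=1001 GE?T → r4=0x3f
[2] flags=1001 EQ?F → skip
[3] flags=1001 EQ?F → skip
[4] flags=1000 → (cmp)
[5] flags=1000 LS?T → r2=0xfd
[6] flags=1000 VS?F → skip
[7] flags=1000 LT?T → r1=0x7e

FIX = (r1, 0x7e)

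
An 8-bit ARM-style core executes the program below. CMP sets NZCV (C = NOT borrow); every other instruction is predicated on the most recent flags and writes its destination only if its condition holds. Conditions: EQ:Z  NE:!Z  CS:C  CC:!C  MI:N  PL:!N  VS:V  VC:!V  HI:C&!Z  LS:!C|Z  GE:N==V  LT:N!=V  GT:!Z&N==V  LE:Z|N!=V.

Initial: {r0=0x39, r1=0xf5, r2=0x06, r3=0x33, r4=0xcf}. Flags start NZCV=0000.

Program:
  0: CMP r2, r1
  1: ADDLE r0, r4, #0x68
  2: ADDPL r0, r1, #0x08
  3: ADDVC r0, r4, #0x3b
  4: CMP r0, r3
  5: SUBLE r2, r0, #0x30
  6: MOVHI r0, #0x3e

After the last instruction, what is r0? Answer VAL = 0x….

VAL = 0x0a

[0] flags=0000 → (cmp)
[1] flags=0000 LE?F → skip
[2] flags=0000 PL?T → r0=0xfd
[3] flags=0000 VC?T → r0=0x0a
[4] flags=1000 → (cmp)
[5] flags=1000 LE?T → r2=0xda
[6] flags=1000 HI?F → skip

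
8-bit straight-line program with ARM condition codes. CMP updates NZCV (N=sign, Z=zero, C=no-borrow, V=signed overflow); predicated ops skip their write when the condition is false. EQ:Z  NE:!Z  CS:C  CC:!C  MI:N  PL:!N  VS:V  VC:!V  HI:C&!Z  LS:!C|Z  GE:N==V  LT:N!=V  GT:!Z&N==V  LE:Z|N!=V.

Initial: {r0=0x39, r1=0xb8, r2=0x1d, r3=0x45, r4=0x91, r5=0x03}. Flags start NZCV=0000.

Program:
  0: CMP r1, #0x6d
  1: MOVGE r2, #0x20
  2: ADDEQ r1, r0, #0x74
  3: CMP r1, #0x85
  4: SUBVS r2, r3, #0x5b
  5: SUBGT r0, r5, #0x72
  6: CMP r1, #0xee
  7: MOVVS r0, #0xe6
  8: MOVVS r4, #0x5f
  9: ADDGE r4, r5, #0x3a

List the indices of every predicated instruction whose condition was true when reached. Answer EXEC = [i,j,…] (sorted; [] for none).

EXEC = [5]

0: ✓ CMP  NZCV=0011
1: · MOVGE
2: · ADDEQ
3: ✓ CMP  NZCV=0010
4: · SUBVS
5: ✓ SUBGT  r0←0x91
6: ✓ CMP  NZCV=1000
7: · MOVVS
8: · MOVVS
9: · ADDGE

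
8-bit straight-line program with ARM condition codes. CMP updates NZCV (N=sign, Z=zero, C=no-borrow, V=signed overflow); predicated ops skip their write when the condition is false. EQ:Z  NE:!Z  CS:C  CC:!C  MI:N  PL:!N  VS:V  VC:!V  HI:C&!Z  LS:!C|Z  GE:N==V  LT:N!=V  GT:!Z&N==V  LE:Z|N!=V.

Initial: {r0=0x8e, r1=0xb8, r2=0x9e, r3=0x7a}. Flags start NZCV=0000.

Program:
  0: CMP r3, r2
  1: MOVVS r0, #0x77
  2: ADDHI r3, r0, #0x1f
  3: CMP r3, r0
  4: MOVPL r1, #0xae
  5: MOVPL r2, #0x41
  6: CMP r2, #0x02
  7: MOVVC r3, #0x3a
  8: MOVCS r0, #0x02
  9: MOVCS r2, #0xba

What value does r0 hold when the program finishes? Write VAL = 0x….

0: ✓ CMP  NZCV=1001
1: ✓ MOVVS  r0←0x77
2: · ADDHI
3: ✓ CMP  NZCV=0010
4: ✓ MOVPL  r1←0xae
5: ✓ MOVPL  r2←0x41
6: ✓ CMP  NZCV=0010
7: ✓ MOVVC  r3←0x3a
8: ✓ MOVCS  r0←0x02
9: ✓ MOVCS  r2←0xba

VAL = 0x02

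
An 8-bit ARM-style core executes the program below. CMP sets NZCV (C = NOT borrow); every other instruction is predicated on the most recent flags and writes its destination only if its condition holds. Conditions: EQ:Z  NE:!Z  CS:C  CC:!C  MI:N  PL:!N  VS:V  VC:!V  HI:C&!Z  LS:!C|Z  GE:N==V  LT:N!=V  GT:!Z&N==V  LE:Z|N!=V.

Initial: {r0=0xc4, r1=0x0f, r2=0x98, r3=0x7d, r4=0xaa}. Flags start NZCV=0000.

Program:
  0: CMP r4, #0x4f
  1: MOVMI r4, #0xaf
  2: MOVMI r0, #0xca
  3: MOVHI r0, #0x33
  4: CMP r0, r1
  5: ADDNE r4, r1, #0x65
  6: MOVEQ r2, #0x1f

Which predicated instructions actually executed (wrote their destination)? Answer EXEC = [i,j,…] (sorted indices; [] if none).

0: ✓ CMP  NZCV=0011
1: · MOVMI
2: · MOVMI
3: ✓ MOVHI  r0←0x33
4: ✓ CMP  NZCV=0010
5: ✓ ADDNE  r4←0x74
6: · MOVEQ

EXEC = [3,5]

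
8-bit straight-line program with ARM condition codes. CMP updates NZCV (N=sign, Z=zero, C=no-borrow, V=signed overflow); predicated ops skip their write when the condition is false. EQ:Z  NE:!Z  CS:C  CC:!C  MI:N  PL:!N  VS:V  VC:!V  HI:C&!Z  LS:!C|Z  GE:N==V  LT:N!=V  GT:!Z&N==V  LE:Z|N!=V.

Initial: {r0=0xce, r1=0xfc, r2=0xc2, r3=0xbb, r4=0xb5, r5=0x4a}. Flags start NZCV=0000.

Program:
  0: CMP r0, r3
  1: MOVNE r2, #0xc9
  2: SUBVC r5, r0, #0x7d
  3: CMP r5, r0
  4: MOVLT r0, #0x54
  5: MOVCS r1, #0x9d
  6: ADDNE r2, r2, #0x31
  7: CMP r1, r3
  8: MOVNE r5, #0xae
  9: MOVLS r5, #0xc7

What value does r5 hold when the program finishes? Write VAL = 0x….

VAL = 0xae

0: ✓ CMP  NZCV=0010
1: ✓ MOVNE  r2←0xc9
2: ✓ SUBVC  r5←0x51
3: ✓ CMP  NZCV=1001
4: · MOVLT
5: · MOVCS
6: ✓ ADDNE  r2←0xfa
7: ✓ CMP  NZCV=0010
8: ✓ MOVNE  r5←0xae
9: · MOVLS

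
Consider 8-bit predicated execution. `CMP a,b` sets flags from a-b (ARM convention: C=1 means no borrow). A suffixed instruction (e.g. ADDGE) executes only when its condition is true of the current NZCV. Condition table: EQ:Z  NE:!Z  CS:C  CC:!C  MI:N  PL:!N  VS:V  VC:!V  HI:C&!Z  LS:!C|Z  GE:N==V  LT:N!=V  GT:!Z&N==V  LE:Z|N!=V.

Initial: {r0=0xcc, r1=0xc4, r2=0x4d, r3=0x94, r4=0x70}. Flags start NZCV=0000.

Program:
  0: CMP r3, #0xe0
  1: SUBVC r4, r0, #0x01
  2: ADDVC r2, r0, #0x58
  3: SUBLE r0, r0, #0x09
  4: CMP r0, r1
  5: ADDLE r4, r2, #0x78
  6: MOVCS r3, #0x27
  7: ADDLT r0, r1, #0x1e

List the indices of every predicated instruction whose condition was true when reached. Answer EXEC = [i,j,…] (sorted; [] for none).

0: ✓ CMP  NZCV=1000
1: ✓ SUBVC  r4←0xcb
2: ✓ ADDVC  r2←0x24
3: ✓ SUBLE  r0←0xc3
4: ✓ CMP  NZCV=1000
5: ✓ ADDLE  r4←0x9c
6: · MOVCS
7: ✓ ADDLT  r0←0xe2

EXEC = [1,2,3,5,7]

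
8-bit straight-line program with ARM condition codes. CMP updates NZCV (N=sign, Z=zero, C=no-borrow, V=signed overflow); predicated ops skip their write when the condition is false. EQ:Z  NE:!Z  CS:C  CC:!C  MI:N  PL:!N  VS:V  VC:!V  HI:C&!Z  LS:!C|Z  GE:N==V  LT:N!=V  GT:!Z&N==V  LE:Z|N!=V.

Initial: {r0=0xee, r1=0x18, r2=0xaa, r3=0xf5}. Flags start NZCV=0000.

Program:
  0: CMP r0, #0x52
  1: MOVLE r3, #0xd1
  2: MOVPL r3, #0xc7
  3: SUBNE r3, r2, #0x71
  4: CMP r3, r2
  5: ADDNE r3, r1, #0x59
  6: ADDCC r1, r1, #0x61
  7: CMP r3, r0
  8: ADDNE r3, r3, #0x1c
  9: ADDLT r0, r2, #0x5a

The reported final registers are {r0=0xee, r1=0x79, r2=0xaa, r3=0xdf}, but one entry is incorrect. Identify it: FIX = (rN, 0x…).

FIX = (r3, 0x8d)

0: ✓ CMP  NZCV=1010
1: ✓ MOVLE  r3←0xd1
2: · MOVPL
3: ✓ SUBNE  r3←0x39
4: ✓ CMP  NZCV=1001
5: ✓ ADDNE  r3←0x71
6: ✓ ADDCC  r1←0x79
7: ✓ CMP  NZCV=1001
8: ✓ ADDNE  r3←0x8d
9: · ADDLT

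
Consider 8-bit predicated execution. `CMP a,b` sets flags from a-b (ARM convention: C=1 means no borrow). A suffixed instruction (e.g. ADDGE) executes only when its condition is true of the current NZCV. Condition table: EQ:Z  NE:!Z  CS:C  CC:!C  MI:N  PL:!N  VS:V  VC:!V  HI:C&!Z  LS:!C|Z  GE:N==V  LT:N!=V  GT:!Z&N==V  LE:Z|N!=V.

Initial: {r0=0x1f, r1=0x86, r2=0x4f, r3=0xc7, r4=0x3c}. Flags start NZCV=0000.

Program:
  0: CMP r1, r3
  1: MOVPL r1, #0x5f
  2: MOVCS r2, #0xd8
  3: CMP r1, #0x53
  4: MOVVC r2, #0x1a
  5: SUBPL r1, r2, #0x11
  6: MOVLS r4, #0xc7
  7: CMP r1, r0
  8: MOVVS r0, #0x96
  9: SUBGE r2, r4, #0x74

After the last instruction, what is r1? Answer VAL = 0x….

[0] flags=1000 → (cmp)
[1] flags=1000 PL?F → skip
[2] flags=1000 CS?F → skip
[3] flags=0011 → (cmp)
[4] flags=0011 VC?F → skip
[5] flags=0011 PL?T → r1=0x3e
[6] flags=0011 LS?F → skip
[7] flags=0010 → (cmp)
[8] flags=0010 VS?F → skip
[9] flags=0010 GE?T → r2=0xc8

VAL = 0x3e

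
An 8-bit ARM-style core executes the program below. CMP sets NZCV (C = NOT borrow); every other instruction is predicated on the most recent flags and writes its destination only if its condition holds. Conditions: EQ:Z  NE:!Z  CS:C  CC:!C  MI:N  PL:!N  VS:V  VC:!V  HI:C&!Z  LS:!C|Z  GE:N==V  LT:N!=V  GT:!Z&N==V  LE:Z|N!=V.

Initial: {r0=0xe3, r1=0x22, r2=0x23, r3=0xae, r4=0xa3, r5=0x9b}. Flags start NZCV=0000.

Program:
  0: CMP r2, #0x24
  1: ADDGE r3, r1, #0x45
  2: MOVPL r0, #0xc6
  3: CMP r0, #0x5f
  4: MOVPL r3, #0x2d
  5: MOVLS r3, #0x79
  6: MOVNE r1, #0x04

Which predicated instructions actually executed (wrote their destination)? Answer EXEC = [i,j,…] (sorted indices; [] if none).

0: ✓ CMP  NZCV=1000
1: · ADDGE
2: · MOVPL
3: ✓ CMP  NZCV=1010
4: · MOVPL
5: · MOVLS
6: ✓ MOVNE  r1←0x04

EXEC = [6]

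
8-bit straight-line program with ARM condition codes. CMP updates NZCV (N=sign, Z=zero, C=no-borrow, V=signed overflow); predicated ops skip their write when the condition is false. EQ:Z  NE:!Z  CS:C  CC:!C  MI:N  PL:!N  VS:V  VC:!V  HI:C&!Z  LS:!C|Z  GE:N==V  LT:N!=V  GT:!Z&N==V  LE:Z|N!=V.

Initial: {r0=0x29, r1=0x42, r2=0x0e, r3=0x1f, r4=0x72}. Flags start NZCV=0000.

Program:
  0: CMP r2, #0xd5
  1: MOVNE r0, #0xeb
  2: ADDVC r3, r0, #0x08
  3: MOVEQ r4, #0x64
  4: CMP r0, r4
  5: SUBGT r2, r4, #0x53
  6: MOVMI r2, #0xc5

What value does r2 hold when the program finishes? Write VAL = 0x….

0: ✓ CMP  NZCV=0000
1: ✓ MOVNE  r0←0xeb
2: ✓ ADDVC  r3←0xf3
3: · MOVEQ
4: ✓ CMP  NZCV=0011
5: · SUBGT
6: · MOVMI

VAL = 0x0e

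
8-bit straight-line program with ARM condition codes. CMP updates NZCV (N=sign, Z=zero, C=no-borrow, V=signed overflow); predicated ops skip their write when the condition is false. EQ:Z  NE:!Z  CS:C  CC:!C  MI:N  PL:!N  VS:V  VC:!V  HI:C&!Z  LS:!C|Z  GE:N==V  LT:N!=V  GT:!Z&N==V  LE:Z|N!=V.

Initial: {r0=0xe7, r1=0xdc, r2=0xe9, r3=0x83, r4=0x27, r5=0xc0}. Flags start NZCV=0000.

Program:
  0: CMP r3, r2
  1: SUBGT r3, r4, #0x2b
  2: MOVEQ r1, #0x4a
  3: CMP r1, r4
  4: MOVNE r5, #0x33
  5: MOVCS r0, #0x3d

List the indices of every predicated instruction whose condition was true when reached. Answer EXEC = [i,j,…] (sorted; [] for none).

EXEC = [4,5]

[0] flags=1000 → (cmp)
[1] flags=1000 GT?F → skip
[2] flags=1000 EQ?F → skip
[3] flags=1010 → (cmp)
[4] flags=1010 NE?T → r5=0x33
[5] flags=1010 CS?T → r0=0x3d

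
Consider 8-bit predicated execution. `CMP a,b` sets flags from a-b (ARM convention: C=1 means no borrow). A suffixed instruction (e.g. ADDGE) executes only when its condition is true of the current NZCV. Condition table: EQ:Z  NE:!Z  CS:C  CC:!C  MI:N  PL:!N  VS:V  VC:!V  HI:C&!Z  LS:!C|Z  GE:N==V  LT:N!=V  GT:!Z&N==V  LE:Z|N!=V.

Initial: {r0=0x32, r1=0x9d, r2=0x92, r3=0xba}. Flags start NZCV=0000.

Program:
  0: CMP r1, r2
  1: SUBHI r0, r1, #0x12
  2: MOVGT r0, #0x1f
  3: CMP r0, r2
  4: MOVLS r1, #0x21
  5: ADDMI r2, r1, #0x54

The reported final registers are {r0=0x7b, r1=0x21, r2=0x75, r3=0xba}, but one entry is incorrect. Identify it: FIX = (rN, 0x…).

[0] flags=0010 → (cmp)
[1] flags=0010 HI?T → r0=0x8b
[2] flags=0010 GT?T → r0=0x1f
[3] flags=1001 → (cmp)
[4] flags=1001 LS?T → r1=0x21
[5] flags=1001 MI?T → r2=0x75

FIX = (r0, 0x1f)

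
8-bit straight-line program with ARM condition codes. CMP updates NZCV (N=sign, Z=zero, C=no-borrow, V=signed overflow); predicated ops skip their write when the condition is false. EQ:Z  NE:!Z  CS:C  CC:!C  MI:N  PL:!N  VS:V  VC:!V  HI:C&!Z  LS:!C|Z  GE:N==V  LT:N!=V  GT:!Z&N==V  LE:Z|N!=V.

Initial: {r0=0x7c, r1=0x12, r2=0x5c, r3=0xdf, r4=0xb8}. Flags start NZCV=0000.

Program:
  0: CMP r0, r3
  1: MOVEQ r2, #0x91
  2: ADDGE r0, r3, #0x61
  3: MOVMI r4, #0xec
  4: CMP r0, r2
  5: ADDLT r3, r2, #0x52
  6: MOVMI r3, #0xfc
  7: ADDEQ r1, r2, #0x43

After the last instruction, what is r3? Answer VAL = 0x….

VAL = 0xfc

[0] flags=1001 → (cmp)
[1] flags=1001 EQ?F → skip
[2] flags=1001 GE?T → r0=0x40
[3] flags=1001 MI?T → r4=0xec
[4] flags=1000 → (cmp)
[5] flags=1000 LT?T → r3=0xae
[6] flags=1000 MI?T → r3=0xfc
[7] flags=1000 EQ?F → skip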